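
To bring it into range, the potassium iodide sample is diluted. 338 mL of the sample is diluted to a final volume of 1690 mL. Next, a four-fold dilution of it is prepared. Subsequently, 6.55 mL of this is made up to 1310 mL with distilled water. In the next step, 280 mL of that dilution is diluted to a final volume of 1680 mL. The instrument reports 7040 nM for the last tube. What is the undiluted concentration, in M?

Overall dilution factor = 5 × 4 × 200 × 6 = 2.40 × 10⁴.
Original = 7040 nM × 2.40 × 10⁴ = 1.69 × 10⁸ nM = 0.169 M.

0.169 M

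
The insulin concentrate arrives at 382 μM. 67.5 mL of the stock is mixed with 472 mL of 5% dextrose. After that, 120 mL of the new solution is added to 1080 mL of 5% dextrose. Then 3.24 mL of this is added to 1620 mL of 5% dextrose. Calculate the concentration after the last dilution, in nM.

Overall dilution factor = 7.993 × 10 × 501 = 4.00 × 10⁴.
382 μM / 4.00 × 10⁴ = 9.54 × 10⁻³ μM = 9.54 nM.

9.54 nM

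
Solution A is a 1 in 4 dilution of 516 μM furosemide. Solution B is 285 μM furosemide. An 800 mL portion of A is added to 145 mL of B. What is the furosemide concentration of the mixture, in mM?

C_A = 516 μM / 4 = 129 μM.
C_mix = (C_A·V_A + C_B·V_B)/(V_A + V_B) = (129×800 + 285×145) / 945.0 = 153 μM = 0.153 mM.

0.153 mM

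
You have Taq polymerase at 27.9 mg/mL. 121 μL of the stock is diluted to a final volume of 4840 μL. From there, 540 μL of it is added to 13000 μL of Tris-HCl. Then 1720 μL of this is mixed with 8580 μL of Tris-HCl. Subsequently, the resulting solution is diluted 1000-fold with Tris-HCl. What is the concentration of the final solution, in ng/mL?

Overall dilution factor = 40 × 25.07 × 5.988 × 1000 = 6.01 × 10⁶.
27.9 mg/mL / 6.01 × 10⁶ = 4.65 × 10⁻⁶ mg/mL = 4.65 ng/mL.

4.65 ng/mL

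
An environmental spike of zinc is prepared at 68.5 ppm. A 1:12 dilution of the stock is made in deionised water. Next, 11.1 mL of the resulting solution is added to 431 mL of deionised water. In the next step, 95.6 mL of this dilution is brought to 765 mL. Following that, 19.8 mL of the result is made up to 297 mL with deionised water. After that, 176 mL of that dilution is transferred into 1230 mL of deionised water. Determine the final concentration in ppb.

0.149 ppb

Overall dilution factor = 12 × 39.83 × 8.002 × 15 × 7.989 = 4.58 × 10⁵.
68.5 ppm / 4.58 × 10⁵ = 1.49 × 10⁻⁴ ppm = 0.149 ppb.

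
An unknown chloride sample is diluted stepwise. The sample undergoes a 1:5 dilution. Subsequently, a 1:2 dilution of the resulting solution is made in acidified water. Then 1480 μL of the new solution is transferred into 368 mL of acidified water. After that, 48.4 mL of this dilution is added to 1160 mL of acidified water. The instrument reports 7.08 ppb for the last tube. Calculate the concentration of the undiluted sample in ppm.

Overall dilution factor = 5 × 2 × 249.6 × 24.97 = 6.23 × 10⁴.
Original = 7.08 ppb × 6.23 × 10⁴ = 4.41 × 10⁵ ppb = 441 ppm.

441 ppm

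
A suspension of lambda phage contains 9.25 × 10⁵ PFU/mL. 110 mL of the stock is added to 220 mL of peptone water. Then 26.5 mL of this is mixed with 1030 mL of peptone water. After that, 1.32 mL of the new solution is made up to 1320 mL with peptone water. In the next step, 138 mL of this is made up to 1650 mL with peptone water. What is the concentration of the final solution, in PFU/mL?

0.647 PFU/mL

Overall dilution factor = 3 × 39.87 × 1000 × 11.96 = 1.43 × 10⁶.
9.25 × 10⁵ PFU/mL / 1.43 × 10⁶ = 0.647 PFU/mL.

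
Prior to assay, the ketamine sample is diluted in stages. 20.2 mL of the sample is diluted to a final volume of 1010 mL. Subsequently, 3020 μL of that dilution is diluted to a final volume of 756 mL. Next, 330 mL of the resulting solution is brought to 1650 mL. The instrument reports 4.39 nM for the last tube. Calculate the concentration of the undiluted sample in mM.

Overall dilution factor = 50 × 250.3 × 5 = 6.26 × 10⁴.
Original = 4.39 nM × 6.26 × 10⁴ = 2.75 × 10⁵ nM = 0.275 mM.

0.275 mM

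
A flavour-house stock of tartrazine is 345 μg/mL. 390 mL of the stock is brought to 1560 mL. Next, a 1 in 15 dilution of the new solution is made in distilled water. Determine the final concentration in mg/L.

5.75 mg/L

Overall dilution factor = 4 × 15 = 60.0.
345 μg/mL / 60.0 = 5.75 μg/mL = 5.75 mg/L.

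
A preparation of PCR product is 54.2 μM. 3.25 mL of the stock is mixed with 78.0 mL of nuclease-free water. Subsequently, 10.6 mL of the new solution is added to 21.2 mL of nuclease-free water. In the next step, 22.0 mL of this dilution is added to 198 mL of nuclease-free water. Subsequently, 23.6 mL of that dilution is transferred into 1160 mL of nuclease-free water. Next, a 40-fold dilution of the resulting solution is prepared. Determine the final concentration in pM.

36.0 pM

Overall dilution factor = 25 × 3 × 10 × 50.15 × 40 = 1.50 × 10⁶.
54.2 μM / 1.50 × 10⁶ = 3.60 × 10⁻⁵ μM = 36.0 pM.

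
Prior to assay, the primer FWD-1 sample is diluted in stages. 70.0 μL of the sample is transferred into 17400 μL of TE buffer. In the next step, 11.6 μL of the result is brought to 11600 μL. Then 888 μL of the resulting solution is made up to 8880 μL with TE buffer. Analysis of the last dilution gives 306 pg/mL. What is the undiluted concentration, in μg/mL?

764 μg/mL

Overall dilution factor = 249.6 × 1000 × 10 = 2.50 × 10⁶.
Original = 306 pg/mL × 2.50 × 10⁶ = 7.64 × 10⁸ pg/mL = 764 μg/mL.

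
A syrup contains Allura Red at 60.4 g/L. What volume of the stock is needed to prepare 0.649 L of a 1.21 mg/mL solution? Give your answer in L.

1.21 mg/mL = 1.21 g/L.
V₁ = C₂V₂/C₁ = 1.21 × 0.649 / 60.4 = 0.0130 L.

0.0130 L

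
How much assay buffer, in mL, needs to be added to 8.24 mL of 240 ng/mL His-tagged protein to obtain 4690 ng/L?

4690 ng/L = 4.69 ng/mL.
V₂ = C₁V₁/C₂ = 240 × 8.24 / 4.69 = 422 mL.
Diluent to add = V₂ − V₁ = 422 − 8.24 = 413 mL.

413 mL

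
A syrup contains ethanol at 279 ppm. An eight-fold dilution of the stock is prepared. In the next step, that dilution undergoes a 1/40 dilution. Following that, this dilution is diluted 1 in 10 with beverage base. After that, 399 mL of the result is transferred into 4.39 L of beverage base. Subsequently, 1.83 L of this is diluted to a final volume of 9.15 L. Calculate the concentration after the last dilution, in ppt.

1450 ppt

Overall dilution factor = 8 × 40 × 10 × 12.00 × 5 = 1.92 × 10⁵.
279 ppm / 1.92 × 10⁵ = 1.45 × 10⁻³ ppm = 1450 ppt.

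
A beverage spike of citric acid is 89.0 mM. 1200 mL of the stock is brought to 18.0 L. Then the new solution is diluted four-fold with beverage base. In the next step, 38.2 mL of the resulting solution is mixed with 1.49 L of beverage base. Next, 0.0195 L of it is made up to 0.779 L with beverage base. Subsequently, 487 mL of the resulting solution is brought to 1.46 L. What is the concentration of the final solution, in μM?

Overall dilution factor = 15 × 4 × 40.01 × 39.95 × 2.998 = 2.87 × 10⁵.
89.0 mM / 2.87 × 10⁵ = 3.10 × 10⁻⁴ mM = 0.310 μM.

0.310 μM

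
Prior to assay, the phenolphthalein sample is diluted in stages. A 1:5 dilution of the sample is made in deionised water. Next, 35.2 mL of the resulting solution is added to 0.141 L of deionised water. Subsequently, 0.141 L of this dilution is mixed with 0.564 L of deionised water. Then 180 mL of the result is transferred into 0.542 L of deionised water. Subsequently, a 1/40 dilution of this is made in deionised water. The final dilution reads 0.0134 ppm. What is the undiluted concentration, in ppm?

269 ppm

Overall dilution factor = 5 × 5.006 × 5 × 4.011 × 40 = 2.01 × 10⁴.
Original = 0.0134 ppm × 2.01 × 10⁴ = 269 ppm.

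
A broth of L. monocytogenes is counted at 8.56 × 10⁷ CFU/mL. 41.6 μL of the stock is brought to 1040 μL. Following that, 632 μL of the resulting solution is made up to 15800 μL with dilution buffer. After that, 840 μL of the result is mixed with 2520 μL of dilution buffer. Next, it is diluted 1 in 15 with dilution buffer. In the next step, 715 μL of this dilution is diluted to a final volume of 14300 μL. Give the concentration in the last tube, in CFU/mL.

114 CFU/mL

Overall dilution factor = 25 × 25 × 4 × 15 × 20 = 7.50 × 10⁵.
8.56 × 10⁷ CFU/mL / 7.50 × 10⁵ = 114 CFU/mL.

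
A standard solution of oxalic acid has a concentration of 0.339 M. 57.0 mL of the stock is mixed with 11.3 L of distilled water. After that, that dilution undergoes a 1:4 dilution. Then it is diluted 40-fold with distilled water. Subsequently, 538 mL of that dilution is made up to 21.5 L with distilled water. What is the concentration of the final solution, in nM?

266 nM

Overall dilution factor = 199.2 × 4 × 40 × 39.96 = 1.27 × 10⁶.
0.339 M / 1.27 × 10⁶ = 2.66 × 10⁻⁷ M = 266 nM.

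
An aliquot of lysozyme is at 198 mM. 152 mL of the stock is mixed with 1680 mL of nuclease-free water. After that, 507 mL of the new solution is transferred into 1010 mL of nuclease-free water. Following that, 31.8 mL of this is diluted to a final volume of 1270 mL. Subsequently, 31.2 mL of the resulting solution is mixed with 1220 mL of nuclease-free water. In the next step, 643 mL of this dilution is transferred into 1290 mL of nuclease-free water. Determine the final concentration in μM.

1.14 μM

Overall dilution factor = 12.05 × 2.992 × 39.94 × 40.10 × 3.006 = 1.74 × 10⁵.
198 mM / 1.74 × 10⁵ = 1.14 × 10⁻³ mM = 1.14 μM.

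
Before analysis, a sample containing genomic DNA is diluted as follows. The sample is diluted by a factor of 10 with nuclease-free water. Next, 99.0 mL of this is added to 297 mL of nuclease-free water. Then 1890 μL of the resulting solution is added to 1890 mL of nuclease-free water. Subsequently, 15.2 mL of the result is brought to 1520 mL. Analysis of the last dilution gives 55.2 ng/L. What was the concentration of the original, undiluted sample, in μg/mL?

Overall dilution factor = 10 × 4 × 1001 × 100 = 4.00 × 10⁶.
Original = 55.2 ng/L × 4.00 × 10⁶ = 2.21 × 10⁸ ng/L = 221 μg/mL.

221 μg/mL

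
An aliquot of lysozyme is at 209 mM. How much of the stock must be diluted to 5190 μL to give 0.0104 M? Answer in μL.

258 μL

0.0104 M = 10.4 mM.
V₁ = C₂V₂/C₁ = 10.4 × 5190 / 209 = 258 μL.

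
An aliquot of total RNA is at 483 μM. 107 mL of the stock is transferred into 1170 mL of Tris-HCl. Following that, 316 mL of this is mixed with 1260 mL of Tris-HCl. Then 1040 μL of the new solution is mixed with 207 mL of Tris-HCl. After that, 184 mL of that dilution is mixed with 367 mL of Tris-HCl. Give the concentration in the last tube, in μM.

Overall dilution factor = 11.93 × 4.987 × 200.0 × 2.995 = 3.57 × 10⁴.
483 μM / 3.57 × 10⁴ = 0.0135 μM.

0.0135 μM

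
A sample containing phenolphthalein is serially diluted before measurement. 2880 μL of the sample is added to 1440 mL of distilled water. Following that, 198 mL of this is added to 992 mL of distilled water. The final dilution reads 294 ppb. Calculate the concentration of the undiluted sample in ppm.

885 ppm

Overall dilution factor = 501 × 6.010 = 3011.
Original = 294 ppb × 3011 = 8.85 × 10⁵ ppb = 885 ppm.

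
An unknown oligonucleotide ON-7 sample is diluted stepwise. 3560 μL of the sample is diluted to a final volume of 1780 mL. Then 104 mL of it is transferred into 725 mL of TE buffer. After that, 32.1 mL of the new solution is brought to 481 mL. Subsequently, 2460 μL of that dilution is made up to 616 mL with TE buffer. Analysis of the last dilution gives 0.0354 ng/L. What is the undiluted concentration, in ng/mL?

Overall dilution factor = 500 × 7.971 × 14.98 × 250.4 = 1.50 × 10⁷.
Original = 0.0354 ng/L × 1.50 × 10⁷ = 5.29 × 10⁵ ng/L = 529 ng/mL.

529 ng/mL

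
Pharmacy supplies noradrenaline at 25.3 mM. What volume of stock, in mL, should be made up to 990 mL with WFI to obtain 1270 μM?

49.7 mL

1270 μM = 1.27 mM.
V₁ = C₂V₂/C₁ = 1.27 × 990 / 25.3 = 49.7 mL.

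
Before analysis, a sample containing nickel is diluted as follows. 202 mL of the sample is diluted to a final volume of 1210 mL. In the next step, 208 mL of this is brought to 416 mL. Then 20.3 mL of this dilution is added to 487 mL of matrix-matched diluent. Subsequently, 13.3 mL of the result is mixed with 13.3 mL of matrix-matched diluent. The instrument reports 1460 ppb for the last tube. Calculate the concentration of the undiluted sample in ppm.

Overall dilution factor = 5.990 × 2 × 24.99 × 2 = 599.
Original = 1460 ppb × 599 = 8.74 × 10⁵ ppb = 874 ppm.

874 ppm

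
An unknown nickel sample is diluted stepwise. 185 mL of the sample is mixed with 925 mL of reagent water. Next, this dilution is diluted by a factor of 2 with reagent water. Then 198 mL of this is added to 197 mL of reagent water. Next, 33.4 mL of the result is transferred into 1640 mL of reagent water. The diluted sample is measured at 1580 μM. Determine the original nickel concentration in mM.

Overall dilution factor = 6 × 2 × 1.995 × 50.10 = 1199.
Original = 1580 μM × 1199 = 1.90 × 10⁶ μM = 1900 mM.

1900 mM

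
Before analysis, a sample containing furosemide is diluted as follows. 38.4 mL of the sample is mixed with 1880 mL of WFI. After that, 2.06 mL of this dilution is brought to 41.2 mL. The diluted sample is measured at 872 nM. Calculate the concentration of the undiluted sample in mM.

0.871 mM

Overall dilution factor = 49.96 × 20 = 999.
Original = 872 nM × 999 = 8.71 × 10⁵ nM = 0.871 mM.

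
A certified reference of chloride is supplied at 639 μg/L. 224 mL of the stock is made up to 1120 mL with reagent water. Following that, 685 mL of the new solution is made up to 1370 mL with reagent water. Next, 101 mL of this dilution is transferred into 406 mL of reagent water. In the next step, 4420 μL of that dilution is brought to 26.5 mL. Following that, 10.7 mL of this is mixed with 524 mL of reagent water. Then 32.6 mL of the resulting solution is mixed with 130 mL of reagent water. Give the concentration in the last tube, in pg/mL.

8.52 pg/mL

Overall dilution factor = 5 × 2 × 5.020 × 5.995 × 49.97 × 4.988 = 7.50 × 10⁴.
639 μg/L / 7.50 × 10⁴ = 8.52 × 10⁻³ μg/L = 8.52 pg/mL.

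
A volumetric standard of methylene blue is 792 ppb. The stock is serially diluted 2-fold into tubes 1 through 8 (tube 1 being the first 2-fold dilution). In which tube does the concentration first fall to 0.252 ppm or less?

Tube n has concentration 792 ppb / 2ⁿ.
Need 2ⁿ ≥ 792 ppb / 0.252 ppm = 3.14, so n ≥ 1.65.
First such tube: n = 2.

tube 2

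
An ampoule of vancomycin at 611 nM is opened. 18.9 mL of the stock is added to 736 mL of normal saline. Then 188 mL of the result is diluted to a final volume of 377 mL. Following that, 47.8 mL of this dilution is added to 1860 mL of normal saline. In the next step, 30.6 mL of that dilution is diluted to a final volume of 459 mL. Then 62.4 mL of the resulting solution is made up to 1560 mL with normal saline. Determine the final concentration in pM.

0.510 pM

Overall dilution factor = 39.94 × 2.005 × 39.91 × 15 × 25 = 1.20 × 10⁶.
611 nM / 1.20 × 10⁶ = 5.10 × 10⁻⁴ nM = 0.510 pM.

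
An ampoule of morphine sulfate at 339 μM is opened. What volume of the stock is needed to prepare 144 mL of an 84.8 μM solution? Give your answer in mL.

V₁ = C₂V₂/C₁ = 84.8 × 144 / 339 = 36.0 mL.

36.0 mL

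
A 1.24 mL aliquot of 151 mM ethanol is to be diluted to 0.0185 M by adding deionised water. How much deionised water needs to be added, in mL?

0.0185 M = 18.5 mM.
V₂ = C₁V₁/C₂ = 151 × 1.24 / 18.5 = 10.1 mL.
Diluent to add = V₂ − V₁ = 10.1 − 1.24 = 8.88 mL.

8.88 mL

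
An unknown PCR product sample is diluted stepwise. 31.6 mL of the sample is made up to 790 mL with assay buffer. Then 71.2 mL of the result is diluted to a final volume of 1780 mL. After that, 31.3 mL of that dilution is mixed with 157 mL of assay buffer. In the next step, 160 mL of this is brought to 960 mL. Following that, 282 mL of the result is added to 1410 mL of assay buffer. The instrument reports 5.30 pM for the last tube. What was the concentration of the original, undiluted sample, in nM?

Overall dilution factor = 25 × 25 × 6.016 × 6 × 6 = 1.35 × 10⁵.
Original = 5.30 pM × 1.35 × 10⁵ = 7.17 × 10⁵ pM = 717 nM.

717 nM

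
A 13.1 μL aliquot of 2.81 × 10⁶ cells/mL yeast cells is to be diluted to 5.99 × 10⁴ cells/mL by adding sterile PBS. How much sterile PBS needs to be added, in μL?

601 μL

V₂ = C₁V₁/C₂ = 2.81 × 10⁶ × 13.1 / 5.99 × 10⁴ = 615 μL.
Diluent to add = V₂ − V₁ = 615 − 13.1 = 601 μL.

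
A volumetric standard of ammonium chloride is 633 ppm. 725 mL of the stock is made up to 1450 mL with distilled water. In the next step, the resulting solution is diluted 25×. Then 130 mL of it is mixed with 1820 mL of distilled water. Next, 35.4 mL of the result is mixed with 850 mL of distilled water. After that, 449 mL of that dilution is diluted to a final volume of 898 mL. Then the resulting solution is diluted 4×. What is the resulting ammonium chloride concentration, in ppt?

4220 ppt

Overall dilution factor = 2 × 25 × 15 × 25.01 × 2 × 4 = 1.50 × 10⁵.
633 ppm / 1.50 × 10⁵ = 4.22 × 10⁻³ ppm = 4220 ppt.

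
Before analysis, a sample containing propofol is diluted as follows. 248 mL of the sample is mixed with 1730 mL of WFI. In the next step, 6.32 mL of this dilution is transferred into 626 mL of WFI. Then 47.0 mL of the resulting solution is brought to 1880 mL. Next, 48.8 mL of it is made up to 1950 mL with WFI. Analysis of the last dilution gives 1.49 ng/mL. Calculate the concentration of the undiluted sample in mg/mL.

Overall dilution factor = 7.976 × 100.1 × 40 × 39.96 = 1.28 × 10⁶.
Original = 1.49 ng/mL × 1.28 × 10⁶ = 1.90 × 10⁶ ng/mL = 1.90 mg/mL.

1.90 mg/mL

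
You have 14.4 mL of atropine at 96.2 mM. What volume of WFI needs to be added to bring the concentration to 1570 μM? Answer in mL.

1570 μM = 1.57 mM.
V₂ = C₁V₁/C₂ = 96.2 × 14.4 / 1.57 = 882 mL.
Diluent to add = V₂ − V₁ = 882 − 14.4 = 868 mL.

868 mL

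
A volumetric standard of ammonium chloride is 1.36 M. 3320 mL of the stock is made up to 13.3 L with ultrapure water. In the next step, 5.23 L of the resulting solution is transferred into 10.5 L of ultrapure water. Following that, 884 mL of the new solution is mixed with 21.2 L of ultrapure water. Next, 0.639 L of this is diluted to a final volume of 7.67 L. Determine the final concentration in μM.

Overall dilution factor = 4.006 × 3.008 × 24.98 × 12.00 = 3613.
1.36 M / 3613 = 3.76 × 10⁻⁴ M = 376 μM.

376 μM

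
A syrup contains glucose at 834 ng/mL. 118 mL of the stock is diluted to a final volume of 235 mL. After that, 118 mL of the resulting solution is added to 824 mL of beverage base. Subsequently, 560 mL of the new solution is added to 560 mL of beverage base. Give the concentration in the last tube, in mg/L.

0.0262 mg/L

Overall dilution factor = 1.992 × 7.983 × 2 = 31.8.
834 ng/mL / 31.8 = 26.2 ng/mL = 0.0262 mg/L.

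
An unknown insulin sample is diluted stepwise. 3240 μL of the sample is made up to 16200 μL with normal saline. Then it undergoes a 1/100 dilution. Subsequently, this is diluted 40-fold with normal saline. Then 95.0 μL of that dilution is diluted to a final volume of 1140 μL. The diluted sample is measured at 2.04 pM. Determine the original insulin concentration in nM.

Overall dilution factor = 5 × 100 × 40 × 12 = 2.40 × 10⁵.
Original = 2.04 pM × 2.40 × 10⁵ = 4.90 × 10⁵ pM = 490 nM.

490 nM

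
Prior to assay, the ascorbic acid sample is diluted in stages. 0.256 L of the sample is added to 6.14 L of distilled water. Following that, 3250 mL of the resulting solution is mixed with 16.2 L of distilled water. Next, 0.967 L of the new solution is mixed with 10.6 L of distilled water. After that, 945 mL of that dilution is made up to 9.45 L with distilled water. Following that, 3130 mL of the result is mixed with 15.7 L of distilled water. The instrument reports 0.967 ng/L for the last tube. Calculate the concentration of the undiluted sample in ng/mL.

104 ng/mL

Overall dilution factor = 24.98 × 5.985 × 11.96 × 10 × 6.016 = 1.08 × 10⁵.
Original = 0.967 ng/L × 1.08 × 10⁵ = 1.04 × 10⁵ ng/L = 104 ng/mL.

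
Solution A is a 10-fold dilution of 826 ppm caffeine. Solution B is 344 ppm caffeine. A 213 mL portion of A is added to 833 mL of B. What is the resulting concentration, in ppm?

291 ppm

C_A = 826 ppm / 10 = 82.6 ppm.
C_mix = (C_A·V_A + C_B·V_B)/(V_A + V_B) = (82.6×213 + 344×833) / 1046 = 291 ppm.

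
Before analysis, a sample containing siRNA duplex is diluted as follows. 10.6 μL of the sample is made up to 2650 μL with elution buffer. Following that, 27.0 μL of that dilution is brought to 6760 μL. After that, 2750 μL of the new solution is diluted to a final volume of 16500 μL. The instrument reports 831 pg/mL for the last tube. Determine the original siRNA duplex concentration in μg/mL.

Overall dilution factor = 250 × 250.4 × 6 = 3.76 × 10⁵.
Original = 831 pg/mL × 3.76 × 10⁵ = 3.12 × 10⁸ pg/mL = 312 μg/mL.

312 μg/mL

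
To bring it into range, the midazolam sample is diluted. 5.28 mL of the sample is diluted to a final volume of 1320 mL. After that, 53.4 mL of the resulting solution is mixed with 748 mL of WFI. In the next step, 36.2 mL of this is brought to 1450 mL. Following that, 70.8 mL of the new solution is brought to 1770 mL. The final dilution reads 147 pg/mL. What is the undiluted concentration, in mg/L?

Overall dilution factor = 250 × 15.01 × 40.06 × 25 = 3.76 × 10⁶.
Original = 147 pg/mL × 3.76 × 10⁶ = 5.52 × 10⁸ pg/mL = 552 mg/L.

552 mg/L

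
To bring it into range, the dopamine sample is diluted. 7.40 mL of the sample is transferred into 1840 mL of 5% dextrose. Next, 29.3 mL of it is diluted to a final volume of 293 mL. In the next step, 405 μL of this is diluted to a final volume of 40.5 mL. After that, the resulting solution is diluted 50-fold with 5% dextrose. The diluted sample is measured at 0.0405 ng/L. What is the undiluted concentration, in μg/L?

Overall dilution factor = 249.6 × 10 × 100 × 50 = 1.25 × 10⁷.
Original = 0.0405 ng/L × 1.25 × 10⁷ = 5.06 × 10⁵ ng/L = 506 μg/L.

506 μg/L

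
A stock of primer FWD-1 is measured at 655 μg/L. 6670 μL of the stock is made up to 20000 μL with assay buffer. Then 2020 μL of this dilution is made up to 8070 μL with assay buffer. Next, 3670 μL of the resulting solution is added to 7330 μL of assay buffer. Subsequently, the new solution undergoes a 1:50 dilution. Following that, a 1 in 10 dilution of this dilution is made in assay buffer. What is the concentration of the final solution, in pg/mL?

Overall dilution factor = 2.999 × 3.995 × 2.997 × 50 × 10 = 1.80 × 10⁴.
655 μg/L / 1.80 × 10⁴ = 0.0365 μg/L = 36.5 pg/mL.

36.5 pg/mL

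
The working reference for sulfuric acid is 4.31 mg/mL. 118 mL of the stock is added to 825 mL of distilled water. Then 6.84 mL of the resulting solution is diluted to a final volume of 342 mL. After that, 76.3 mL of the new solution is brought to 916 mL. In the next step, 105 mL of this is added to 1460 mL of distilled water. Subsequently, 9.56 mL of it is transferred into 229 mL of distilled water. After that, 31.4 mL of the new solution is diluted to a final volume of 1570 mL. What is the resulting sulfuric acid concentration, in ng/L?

Overall dilution factor = 7.992 × 50 × 12.01 × 14.90 × 24.95 × 50 = 8.92 × 10⁷.
4.31 mg/mL / 8.92 × 10⁷ = 4.83 × 10⁻⁸ mg/mL = 48.3 ng/L.

48.3 ng/L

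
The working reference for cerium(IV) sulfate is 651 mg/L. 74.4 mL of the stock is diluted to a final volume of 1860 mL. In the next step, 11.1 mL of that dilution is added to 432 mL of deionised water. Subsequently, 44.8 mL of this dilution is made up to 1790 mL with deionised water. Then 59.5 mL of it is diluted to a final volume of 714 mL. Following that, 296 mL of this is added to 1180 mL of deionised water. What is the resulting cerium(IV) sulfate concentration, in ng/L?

Overall dilution factor = 25 × 39.92 × 39.96 × 12 × 4.986 = 2.39 × 10⁶.
651 mg/L / 2.39 × 10⁶ = 2.73 × 10⁻⁴ mg/L = 273 ng/L.

273 ng/L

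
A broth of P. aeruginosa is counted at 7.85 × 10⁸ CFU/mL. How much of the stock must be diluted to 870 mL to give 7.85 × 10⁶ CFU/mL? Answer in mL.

8.70 mL

V₁ = C₂V₂/C₁ = 7.85 × 10⁶ × 870 / 7.85 × 10⁸ = 8.70 mL.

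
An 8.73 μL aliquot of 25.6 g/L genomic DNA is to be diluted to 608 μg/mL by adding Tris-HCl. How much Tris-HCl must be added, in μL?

608 μg/mL = 0.608 g/L.
V₂ = C₁V₁/C₂ = 25.6 × 8.73 / 0.608 = 368 μL.
Diluent to add = V₂ − V₁ = 368 − 8.73 = 359 μL.

359 μL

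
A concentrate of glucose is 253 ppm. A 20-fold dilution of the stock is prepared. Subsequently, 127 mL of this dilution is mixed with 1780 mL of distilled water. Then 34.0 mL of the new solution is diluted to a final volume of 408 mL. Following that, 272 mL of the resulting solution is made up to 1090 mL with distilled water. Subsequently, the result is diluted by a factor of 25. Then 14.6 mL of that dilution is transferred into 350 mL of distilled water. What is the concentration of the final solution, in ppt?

Overall dilution factor = 20 × 15.02 × 12 × 4.007 × 25 × 24.97 = 9.02 × 10⁶.
253 ppm / 9.02 × 10⁶ = 2.81 × 10⁻⁵ ppm = 28.1 ppt.

28.1 ppt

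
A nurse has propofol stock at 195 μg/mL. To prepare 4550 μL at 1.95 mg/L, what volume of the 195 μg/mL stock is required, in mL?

0.0455 mL

1.95 mg/L = 1.95 μg/mL.
V₁ = C₂V₂/C₁ = 1.95 × 4550 / 195 = 45.5 μL = 0.0455 mL.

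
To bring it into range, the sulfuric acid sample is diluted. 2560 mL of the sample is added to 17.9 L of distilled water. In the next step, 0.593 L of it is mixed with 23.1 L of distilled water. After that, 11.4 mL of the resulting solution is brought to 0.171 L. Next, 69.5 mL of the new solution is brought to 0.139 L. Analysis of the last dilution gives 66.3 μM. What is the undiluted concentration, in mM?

Overall dilution factor = 7.992 × 39.95 × 15 × 2 = 9580.
Original = 66.3 μM × 9580 = 6.35 × 10⁵ μM = 635 mM.

635 mM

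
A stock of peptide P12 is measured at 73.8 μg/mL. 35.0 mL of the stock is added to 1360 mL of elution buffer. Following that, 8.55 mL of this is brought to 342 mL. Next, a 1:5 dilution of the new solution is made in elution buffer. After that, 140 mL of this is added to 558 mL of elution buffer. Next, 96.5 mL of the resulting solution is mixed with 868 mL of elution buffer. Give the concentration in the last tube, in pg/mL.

186 pg/mL

Overall dilution factor = 39.86 × 40 × 5 × 4.986 × 9.995 = 3.97 × 10⁵.
73.8 μg/mL / 3.97 × 10⁵ = 1.86 × 10⁻⁴ μg/mL = 186 pg/mL.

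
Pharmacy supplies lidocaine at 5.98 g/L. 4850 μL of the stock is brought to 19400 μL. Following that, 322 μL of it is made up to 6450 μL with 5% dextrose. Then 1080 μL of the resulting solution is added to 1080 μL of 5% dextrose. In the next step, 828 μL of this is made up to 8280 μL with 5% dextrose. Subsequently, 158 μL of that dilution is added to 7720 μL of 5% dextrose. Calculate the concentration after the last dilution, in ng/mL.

74.8 ng/mL

Overall dilution factor = 4 × 20.03 × 2 × 10 × 49.86 = 7.99 × 10⁴.
5.98 g/L / 7.99 × 10⁴ = 7.48 × 10⁻⁵ g/L = 74.8 ng/mL.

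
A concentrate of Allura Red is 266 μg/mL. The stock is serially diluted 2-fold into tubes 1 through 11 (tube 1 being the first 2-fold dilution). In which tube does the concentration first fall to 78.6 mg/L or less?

Tube n has concentration 266 μg/mL / 2ⁿ.
Need 2ⁿ ≥ 266 μg/mL / 78.6 mg/L = 3.38, so n ≥ 1.76.
First such tube: n = 2.

tube 2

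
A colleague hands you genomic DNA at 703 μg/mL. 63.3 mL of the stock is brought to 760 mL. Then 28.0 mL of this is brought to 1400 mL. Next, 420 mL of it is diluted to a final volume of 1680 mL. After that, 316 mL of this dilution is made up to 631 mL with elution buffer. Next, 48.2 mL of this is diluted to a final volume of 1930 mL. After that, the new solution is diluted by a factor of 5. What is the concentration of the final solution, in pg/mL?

732 pg/mL

Overall dilution factor = 12.01 × 50 × 4 × 1.997 × 40.04 × 5 = 9.60 × 10⁵.
703 μg/mL / 9.60 × 10⁵ = 7.32 × 10⁻⁴ μg/mL = 732 pg/mL.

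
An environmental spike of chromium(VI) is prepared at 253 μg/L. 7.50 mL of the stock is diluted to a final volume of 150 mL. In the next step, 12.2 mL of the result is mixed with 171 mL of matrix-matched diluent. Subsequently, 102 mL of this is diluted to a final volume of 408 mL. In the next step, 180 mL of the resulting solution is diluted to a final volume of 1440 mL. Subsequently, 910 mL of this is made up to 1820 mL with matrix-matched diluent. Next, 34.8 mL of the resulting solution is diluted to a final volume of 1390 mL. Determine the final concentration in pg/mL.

0.330 pg/mL

Overall dilution factor = 20 × 15.02 × 4 × 8 × 2 × 39.94 = 7.68 × 10⁵.
253 μg/L / 7.68 × 10⁵ = 3.30 × 10⁻⁴ μg/L = 0.330 pg/mL.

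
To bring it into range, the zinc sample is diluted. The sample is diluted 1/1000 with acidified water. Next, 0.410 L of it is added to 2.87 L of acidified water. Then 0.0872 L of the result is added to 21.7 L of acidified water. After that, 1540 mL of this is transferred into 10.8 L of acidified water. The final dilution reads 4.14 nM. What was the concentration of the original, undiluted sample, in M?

0.0663 M

Overall dilution factor = 1000 × 8 × 249.9 × 8.013 = 1.60 × 10⁷.
Original = 4.14 nM × 1.60 × 10⁷ = 6.63 × 10⁷ nM = 0.0663 M.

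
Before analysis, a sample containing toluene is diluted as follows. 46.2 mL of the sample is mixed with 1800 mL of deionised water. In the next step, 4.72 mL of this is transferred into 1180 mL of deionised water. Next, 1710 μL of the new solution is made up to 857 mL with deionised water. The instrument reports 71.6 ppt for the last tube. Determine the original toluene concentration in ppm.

360 ppm

Overall dilution factor = 39.96 × 251 × 501.2 = 5.03 × 10⁶.
Original = 71.6 ppt × 5.03 × 10⁶ = 3.60 × 10⁸ ppt = 360 ppm.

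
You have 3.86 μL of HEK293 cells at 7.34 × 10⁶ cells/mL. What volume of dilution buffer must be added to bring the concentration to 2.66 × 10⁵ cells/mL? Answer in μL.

V₂ = C₁V₁/C₂ = 7.34 × 10⁶ × 3.86 / 2.66 × 10⁵ = 107 μL.
Diluent to add = V₂ − V₁ = 107 − 3.86 = 103 μL.

103 μL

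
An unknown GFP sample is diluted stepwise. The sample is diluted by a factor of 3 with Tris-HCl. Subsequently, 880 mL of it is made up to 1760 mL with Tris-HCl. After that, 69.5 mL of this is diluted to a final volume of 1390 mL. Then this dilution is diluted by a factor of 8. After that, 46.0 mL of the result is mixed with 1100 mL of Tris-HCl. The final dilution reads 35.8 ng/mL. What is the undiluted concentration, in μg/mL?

Overall dilution factor = 3 × 2 × 20 × 8 × 24.91 = 2.39 × 10⁴.
Original = 35.8 ng/mL × 2.39 × 10⁴ = 8.56 × 10⁵ ng/mL = 856 μg/mL.

856 μg/mL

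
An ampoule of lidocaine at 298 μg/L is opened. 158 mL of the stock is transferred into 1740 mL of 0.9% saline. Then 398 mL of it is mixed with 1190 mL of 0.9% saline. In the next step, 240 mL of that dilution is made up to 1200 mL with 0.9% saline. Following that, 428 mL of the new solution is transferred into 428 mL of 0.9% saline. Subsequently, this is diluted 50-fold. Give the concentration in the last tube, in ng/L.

12.4 ng/L

Overall dilution factor = 12.01 × 3.990 × 5 × 2 × 50 = 2.40 × 10⁴.
298 μg/L / 2.40 × 10⁴ = 0.0124 μg/L = 12.4 ng/L.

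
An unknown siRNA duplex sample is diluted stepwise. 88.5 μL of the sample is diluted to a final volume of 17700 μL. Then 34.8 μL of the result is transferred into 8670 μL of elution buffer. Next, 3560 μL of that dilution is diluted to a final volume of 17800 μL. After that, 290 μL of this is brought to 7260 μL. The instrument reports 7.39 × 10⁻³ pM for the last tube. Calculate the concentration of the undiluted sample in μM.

Overall dilution factor = 200 × 250.1 × 5 × 25.03 = 6.26 × 10⁶.
Original = 7.39 × 10⁻³ pM × 6.26 × 10⁶ = 4.63 × 10⁴ pM = 0.0463 μM.

0.0463 μM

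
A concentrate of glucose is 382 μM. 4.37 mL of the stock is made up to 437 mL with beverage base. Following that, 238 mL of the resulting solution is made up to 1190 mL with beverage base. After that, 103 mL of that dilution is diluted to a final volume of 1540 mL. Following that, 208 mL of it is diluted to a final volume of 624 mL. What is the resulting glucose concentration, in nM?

17.0 nM

Overall dilution factor = 100 × 5 × 14.95 × 3 = 2.24 × 10⁴.
382 μM / 2.24 × 10⁴ = 0.0170 μM = 17.0 nM.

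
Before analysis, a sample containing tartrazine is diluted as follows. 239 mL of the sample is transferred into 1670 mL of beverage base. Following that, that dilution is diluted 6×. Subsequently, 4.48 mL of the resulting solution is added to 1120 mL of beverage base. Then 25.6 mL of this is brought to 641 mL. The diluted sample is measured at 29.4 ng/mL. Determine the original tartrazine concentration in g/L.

8.86 g/L

Overall dilution factor = 7.987 × 6 × 251 × 25.04 = 3.01 × 10⁵.
Original = 29.4 ng/mL × 3.01 × 10⁵ = 8.86 × 10⁶ ng/mL = 8.86 g/L.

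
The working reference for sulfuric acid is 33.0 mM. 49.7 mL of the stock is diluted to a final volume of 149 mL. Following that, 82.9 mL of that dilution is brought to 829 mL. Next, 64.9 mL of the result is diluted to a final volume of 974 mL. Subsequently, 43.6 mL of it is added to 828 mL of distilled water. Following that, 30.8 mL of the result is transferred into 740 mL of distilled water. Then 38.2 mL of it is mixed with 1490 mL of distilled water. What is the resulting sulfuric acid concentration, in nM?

Overall dilution factor = 2.998 × 10 × 15.01 × 19.99 × 25.03 × 40.01 = 9.00 × 10⁶.
33.0 mM / 9.00 × 10⁶ = 3.66 × 10⁻⁶ mM = 3.66 nM.

3.66 nM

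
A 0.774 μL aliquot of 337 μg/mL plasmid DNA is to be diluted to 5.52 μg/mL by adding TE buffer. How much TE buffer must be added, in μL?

V₂ = C₁V₁/C₂ = 337 × 0.774 / 5.52 = 47.3 μL.
Diluent to add = V₂ − V₁ = 47.3 − 0.774 = 46.5 μL.

46.5 μL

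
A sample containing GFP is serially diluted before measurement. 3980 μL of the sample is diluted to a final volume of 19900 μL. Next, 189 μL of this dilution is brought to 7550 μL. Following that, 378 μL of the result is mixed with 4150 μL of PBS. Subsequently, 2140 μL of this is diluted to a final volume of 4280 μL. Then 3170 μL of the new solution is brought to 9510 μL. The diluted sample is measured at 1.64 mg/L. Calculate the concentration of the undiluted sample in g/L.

Overall dilution factor = 5 × 39.95 × 11.98 × 2 × 3 = 1.44 × 10⁴.
Original = 1.64 mg/L × 1.44 × 10⁴ = 2.35 × 10⁴ mg/L = 23.5 g/L.

23.5 g/L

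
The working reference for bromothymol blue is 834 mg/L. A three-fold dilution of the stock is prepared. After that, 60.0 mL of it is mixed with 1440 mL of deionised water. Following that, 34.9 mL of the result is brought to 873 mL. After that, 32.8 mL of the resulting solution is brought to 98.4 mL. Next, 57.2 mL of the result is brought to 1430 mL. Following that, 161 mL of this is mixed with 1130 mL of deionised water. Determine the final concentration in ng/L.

Overall dilution factor = 3 × 25 × 25.01 × 3 × 25 × 8.019 = 1.13 × 10⁶.
834 mg/L / 1.13 × 10⁶ = 7.39 × 10⁻⁴ mg/L = 739 ng/L.

739 ng/L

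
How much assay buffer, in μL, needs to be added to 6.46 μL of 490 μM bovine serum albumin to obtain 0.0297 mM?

100 μL

0.0297 mM = 29.7 μM.
V₂ = C₁V₁/C₂ = 490 × 6.46 / 29.7 = 107 μL.
Diluent to add = V₂ − V₁ = 107 − 6.46 = 100 μL.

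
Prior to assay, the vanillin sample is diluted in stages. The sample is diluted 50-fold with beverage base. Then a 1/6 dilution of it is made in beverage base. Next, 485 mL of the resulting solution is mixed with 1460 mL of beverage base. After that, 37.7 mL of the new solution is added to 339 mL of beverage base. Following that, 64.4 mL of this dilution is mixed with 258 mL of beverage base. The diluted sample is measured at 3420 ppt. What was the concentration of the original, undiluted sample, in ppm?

206 ppm

Overall dilution factor = 50 × 6 × 4.010 × 9.992 × 5.006 = 6.02 × 10⁴.
Original = 3420 ppt × 6.02 × 10⁴ = 2.06 × 10⁸ ppt = 206 ppm.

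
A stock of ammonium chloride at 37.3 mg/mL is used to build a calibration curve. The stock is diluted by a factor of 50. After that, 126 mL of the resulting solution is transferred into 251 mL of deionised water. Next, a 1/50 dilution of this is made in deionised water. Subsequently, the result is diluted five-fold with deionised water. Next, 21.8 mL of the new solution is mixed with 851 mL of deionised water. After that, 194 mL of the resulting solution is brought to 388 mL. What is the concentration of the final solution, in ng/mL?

12.5 ng/mL

Overall dilution factor = 50 × 2.992 × 50 × 5 × 40.04 × 2 = 2.99 × 10⁶.
37.3 mg/mL / 2.99 × 10⁶ = 1.25 × 10⁻⁵ mg/mL = 12.5 ng/mL.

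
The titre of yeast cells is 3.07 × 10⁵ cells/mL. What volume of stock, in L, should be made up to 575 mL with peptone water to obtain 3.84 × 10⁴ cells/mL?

0.0719 L

V₁ = C₂V₂/C₁ = 3.84 × 10⁴ × 575 / 3.07 × 10⁵ = 71.9 mL = 0.0719 L.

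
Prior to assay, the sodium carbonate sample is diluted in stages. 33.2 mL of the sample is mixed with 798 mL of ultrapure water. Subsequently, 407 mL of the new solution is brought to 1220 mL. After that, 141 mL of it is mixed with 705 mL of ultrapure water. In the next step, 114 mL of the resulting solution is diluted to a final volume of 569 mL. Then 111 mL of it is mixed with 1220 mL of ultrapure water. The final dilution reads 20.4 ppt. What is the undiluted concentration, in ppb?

550 ppb

Overall dilution factor = 25.04 × 2.998 × 6 × 4.991 × 11.99 = 2.69 × 10⁴.
Original = 20.4 ppt × 2.69 × 10⁴ = 5.50 × 10⁵ ppt = 550 ppb.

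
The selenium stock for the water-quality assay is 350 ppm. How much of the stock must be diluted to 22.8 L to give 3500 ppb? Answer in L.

3500 ppb = 3.50 ppm.
V₁ = C₂V₂/C₁ = 3.50 × 22.8 / 350 = 0.228 L.

0.228 L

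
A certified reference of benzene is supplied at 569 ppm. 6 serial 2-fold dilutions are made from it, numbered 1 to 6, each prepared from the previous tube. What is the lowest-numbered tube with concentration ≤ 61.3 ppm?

Tube n has concentration 569 ppm / 2ⁿ.
Need 2ⁿ ≥ 569 ppm / 61.3 ppm = 9.28, so n ≥ 3.21.
First such tube: n = 4.

tube 4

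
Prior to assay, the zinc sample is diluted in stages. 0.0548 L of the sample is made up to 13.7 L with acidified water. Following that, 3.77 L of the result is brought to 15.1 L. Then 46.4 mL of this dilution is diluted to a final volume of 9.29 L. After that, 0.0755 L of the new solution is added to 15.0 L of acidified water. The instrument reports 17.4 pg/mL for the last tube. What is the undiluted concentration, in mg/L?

697 mg/L

Overall dilution factor = 250 × 4.005 × 200.2 × 199.7 = 4.00 × 10⁷.
Original = 17.4 pg/mL × 4.00 × 10⁷ = 6.97 × 10⁸ pg/mL = 697 mg/L.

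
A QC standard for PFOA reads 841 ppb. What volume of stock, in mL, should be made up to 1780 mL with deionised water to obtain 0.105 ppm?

0.105 ppm = 105 ppb.
V₁ = C₂V₂/C₁ = 105 × 1780 / 841 = 222 mL.

222 mL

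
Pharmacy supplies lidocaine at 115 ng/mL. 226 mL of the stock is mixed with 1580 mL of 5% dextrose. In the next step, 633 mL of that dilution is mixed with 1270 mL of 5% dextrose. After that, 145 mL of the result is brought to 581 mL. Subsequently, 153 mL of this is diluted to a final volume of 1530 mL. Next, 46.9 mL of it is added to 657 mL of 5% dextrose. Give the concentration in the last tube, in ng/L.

7.96 ng/L

Overall dilution factor = 7.991 × 3.006 × 4.007 × 10 × 15.01 = 1.44 × 10⁴.
115 ng/mL / 1.44 × 10⁴ = 7.96 × 10⁻³ ng/mL = 7.96 ng/L.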